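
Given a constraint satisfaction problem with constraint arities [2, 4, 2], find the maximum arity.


The arities are: 2, 4, 2.
Scan for the maximum value.
Maximum arity = 4.

4


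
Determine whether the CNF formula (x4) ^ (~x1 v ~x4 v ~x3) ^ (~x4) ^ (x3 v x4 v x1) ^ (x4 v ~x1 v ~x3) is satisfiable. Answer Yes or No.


Check all 16 possible truth assignments.
Number of satisfying assignments found: 0.
The formula is unsatisfiable.

No


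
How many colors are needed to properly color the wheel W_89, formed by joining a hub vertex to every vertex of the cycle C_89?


W_89 consists of the cycle C_89 together with a hub vertex adjacent to every cycle vertex.
The cycle C_89 needs 3 colors (odd cycle -> 3).
The hub is adjacent to every cycle vertex, so it must receive a new color distinct from all of them.
Chromatic number = 3 + 1 = 4.

4


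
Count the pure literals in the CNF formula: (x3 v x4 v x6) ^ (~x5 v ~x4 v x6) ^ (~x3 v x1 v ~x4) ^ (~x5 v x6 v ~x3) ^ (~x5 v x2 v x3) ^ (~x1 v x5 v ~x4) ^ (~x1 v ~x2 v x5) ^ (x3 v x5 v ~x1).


A pure literal appears in only one polarity across all clauses.
Pure literals: x6 (positive only).
Count = 1.

1


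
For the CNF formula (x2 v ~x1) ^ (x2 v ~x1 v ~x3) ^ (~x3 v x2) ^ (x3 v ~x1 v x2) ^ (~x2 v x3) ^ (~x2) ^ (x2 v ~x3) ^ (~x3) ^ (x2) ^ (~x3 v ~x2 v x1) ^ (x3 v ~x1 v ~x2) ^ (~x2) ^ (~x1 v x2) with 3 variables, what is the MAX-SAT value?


Enumerate all 8 truth assignments.
For each, count how many of the 13 clauses are satisfied.
The formula is not fully satisfiable, so the maximum is below 13.
Maximum simultaneously satisfiable clauses = 12.

12


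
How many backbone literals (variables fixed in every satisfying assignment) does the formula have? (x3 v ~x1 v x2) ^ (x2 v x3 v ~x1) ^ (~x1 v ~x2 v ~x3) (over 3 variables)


Find all satisfying assignments: 6 model(s).
Check which variables have the same value in every model.
No variable is fixed across all models.
Backbone size = 0.

0


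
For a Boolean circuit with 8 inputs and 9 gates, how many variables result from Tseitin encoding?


The Tseitin transformation introduces one auxiliary variable per gate.
Total variables = inputs + gates = 8 + 9 = 17.

17


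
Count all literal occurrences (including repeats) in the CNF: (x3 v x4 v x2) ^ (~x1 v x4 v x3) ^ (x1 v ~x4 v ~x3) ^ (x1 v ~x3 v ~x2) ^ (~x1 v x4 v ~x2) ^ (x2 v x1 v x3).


Clause lengths: 3, 3, 3, 3, 3, 3.
Sum = 3 + 3 + 3 + 3 + 3 + 3 = 18.

18


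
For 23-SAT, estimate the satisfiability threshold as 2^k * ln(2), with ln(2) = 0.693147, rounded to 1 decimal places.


Using the asymptotic formula: threshold ~ 2^k * ln(2).
2^23 = 8388608.
8388608 * 0.693147 = 5814538.5.

5814538.5


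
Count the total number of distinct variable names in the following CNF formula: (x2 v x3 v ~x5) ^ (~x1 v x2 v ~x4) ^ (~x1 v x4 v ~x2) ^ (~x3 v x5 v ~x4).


Identify each distinct variable in the formula.
Variables found: x1, x2, x3, x4, x5.
Total distinct variables = 5.

5


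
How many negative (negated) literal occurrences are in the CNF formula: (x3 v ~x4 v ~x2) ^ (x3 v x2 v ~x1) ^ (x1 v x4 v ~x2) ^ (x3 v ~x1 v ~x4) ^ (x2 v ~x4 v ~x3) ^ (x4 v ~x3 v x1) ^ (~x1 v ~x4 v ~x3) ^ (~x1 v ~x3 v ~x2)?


Scan each clause for negated literals.
Clause 1: 2 negative; Clause 2: 1 negative; Clause 3: 1 negative; Clause 4: 2 negative; Clause 5: 2 negative; Clause 6: 1 negative; Clause 7: 3 negative; Clause 8: 3 negative.
Total negative literal occurrences = 15.

15


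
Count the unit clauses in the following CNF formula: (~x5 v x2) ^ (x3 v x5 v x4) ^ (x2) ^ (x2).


A unit clause contains exactly one literal.
Unit clauses found: (x2), (x2).
Count = 2.

2


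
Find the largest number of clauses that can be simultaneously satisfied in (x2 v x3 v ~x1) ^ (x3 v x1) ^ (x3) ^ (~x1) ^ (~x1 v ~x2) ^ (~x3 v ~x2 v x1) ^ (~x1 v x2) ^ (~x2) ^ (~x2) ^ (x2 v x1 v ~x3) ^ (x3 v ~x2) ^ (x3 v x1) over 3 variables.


Enumerate all 8 truth assignments.
For each, count how many of the 12 clauses are satisfied.
The formula is not fully satisfiable, so the maximum is below 12.
Maximum simultaneously satisfiable clauses = 11.

11


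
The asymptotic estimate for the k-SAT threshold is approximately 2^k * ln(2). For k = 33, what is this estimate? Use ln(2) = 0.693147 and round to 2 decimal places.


Using the asymptotic formula: threshold ~ 2^k * ln(2).
2^33 = 8589934592.
8589934592 * 0.693147 = 5954087392.64.

5954087392.64


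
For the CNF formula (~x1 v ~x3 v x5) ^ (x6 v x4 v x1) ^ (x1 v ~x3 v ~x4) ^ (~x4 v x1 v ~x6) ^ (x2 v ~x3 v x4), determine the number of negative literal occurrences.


Scan each clause for negated literals.
Clause 1: 2 negative; Clause 2: 0 negative; Clause 3: 2 negative; Clause 4: 2 negative; Clause 5: 1 negative.
Total negative literal occurrences = 7.

7


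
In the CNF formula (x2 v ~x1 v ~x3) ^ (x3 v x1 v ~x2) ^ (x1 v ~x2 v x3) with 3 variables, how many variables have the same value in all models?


Find all satisfying assignments: 6 model(s).
Check which variables have the same value in every model.
No variable is fixed across all models.
Backbone size = 0.

0


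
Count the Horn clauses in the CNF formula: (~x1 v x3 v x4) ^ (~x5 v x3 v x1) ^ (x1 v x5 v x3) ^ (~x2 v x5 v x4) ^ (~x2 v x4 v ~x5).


A Horn clause has at most one positive literal.
Clause 1: 2 positive lit(s) -> not Horn
Clause 2: 2 positive lit(s) -> not Horn
Clause 3: 3 positive lit(s) -> not Horn
Clause 4: 2 positive lit(s) -> not Horn
Clause 5: 1 positive lit(s) -> Horn
Total Horn clauses = 1.

1


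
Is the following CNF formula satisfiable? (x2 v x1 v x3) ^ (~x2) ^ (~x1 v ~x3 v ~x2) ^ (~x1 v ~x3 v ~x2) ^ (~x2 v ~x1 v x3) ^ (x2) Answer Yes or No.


Check all 8 possible truth assignments.
Number of satisfying assignments found: 0.
The formula is unsatisfiable.

No


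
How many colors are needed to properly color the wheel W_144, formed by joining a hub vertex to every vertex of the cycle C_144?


W_144 consists of the cycle C_144 together with a hub vertex adjacent to every cycle vertex.
The cycle C_144 needs 2 colors (even cycle -> 2).
The hub is adjacent to every cycle vertex, so it must receive a new color distinct from all of them.
Chromatic number = 2 + 1 = 3.

3


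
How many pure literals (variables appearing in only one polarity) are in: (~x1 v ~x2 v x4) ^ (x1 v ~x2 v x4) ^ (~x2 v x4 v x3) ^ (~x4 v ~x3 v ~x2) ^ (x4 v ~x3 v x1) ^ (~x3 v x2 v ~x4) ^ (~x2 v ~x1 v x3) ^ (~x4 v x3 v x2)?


A pure literal appears in only one polarity across all clauses.
No pure literals found.
Count = 0.

0


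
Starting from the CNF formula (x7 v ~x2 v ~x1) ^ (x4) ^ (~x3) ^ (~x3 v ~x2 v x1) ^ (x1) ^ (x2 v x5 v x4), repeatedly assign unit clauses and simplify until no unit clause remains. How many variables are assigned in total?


Unit propagation repeatedly assigns the literal in any unit clause, then simplifies.
Assignments in order: x4 = T, x3 = F, x1 = T.
No further unit clauses remain.
Total variables assigned = 3.

3


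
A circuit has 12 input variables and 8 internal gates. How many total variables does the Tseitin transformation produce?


The Tseitin transformation introduces one auxiliary variable per gate.
Total variables = inputs + gates = 12 + 8 = 20.

20


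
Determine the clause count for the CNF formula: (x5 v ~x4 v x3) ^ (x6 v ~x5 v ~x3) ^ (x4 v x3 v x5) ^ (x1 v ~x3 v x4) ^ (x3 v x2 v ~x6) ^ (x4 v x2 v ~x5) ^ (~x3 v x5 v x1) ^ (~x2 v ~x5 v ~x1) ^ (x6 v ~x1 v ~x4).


Each group enclosed in parentheses joined by ^ is one clause.
Counting the conjuncts: 9 clauses.

9


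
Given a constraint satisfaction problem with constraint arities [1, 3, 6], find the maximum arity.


The arities are: 1, 3, 6.
Scan for the maximum value.
Maximum arity = 6.

6


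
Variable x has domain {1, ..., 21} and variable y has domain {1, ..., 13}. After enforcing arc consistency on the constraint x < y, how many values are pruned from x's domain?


For the constraint x < y, x needs a supporting value in y's domain.
x can be at most 12 (one less than y's maximum).
Valid x values from domain: 12 out of 21.
Pruned = 21 - 12 = 9.

9


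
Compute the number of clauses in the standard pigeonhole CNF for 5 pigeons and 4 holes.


The PHP encoding has two parts:
1) At-least-one-hole clauses: 5 (one per pigeon, each with 4 literals).
2) At-most-one-pigeon-per-hole clauses: 4 holes * C(5,2) = 4 * 10 = 40.
Total clauses = 5 + 40 = 45.

45


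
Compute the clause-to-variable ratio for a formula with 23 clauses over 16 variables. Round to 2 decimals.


Clause-to-variable ratio = clauses / variables.
23 / 16 = 1.44.

1.44


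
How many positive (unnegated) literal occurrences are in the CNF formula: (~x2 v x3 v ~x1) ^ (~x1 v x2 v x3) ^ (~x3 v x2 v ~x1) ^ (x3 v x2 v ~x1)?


Scan each clause for unnegated literals.
Clause 1: 1 positive; Clause 2: 2 positive; Clause 3: 1 positive; Clause 4: 2 positive.
Total positive literal occurrences = 6.

6


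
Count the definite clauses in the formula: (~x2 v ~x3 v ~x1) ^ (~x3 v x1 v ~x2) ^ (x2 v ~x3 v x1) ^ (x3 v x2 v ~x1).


A definite clause has exactly one positive literal.
Clause 1: 0 positive -> not definite
Clause 2: 1 positive -> definite
Clause 3: 2 positive -> not definite
Clause 4: 2 positive -> not definite
Definite clause count = 1.

1


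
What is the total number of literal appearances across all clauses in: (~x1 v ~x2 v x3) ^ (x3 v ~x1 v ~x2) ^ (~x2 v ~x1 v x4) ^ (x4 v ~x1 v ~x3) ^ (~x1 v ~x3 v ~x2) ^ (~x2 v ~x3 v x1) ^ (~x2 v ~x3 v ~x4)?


Clause lengths: 3, 3, 3, 3, 3, 3, 3.
Sum = 3 + 3 + 3 + 3 + 3 + 3 + 3 = 21.

21


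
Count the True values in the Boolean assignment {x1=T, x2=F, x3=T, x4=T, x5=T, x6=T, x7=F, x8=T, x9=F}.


The weight is the number of variables assigned True.
True variables: x1, x3, x4, x5, x6, x8.
Weight = 6.

6


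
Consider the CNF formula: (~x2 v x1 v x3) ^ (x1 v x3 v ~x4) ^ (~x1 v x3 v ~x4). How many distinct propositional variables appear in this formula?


Identify each distinct variable in the formula.
Variables found: x1, x2, x3, x4.
Total distinct variables = 4.

4


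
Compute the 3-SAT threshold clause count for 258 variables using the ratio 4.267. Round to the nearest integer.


The 3-SAT phase transition occurs at approximately 4.267 clauses per variable.
m = 4.267 * 258 = 1100.886.
Rounded to nearest integer: 1101.

1101


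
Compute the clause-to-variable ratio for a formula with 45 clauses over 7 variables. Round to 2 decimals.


Clause-to-variable ratio = clauses / variables.
45 / 7 = 6.43.

6.43


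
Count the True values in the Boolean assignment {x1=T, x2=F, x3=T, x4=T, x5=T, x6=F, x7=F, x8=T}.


The weight is the number of variables assigned True.
True variables: x1, x3, x4, x5, x8.
Weight = 5.

5


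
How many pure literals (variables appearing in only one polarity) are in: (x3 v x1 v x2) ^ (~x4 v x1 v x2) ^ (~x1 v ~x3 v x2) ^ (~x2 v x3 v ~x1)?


A pure literal appears in only one polarity across all clauses.
Pure literals: x4 (negative only).
Count = 1.

1


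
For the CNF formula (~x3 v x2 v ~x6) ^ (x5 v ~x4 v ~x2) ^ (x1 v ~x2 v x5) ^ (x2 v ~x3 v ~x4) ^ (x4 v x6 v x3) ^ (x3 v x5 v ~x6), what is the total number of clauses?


Each group enclosed in parentheses joined by ^ is one clause.
Counting the conjuncts: 6 clauses.

6


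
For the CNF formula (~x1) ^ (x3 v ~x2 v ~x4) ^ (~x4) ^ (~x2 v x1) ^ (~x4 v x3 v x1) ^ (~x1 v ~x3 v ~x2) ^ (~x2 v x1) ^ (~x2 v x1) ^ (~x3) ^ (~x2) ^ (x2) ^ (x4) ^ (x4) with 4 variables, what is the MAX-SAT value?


Enumerate all 16 truth assignments.
For each, count how many of the 13 clauses are satisfied.
The formula is not fully satisfiable, so the maximum is below 13.
Maximum simultaneously satisfiable clauses = 10.

10


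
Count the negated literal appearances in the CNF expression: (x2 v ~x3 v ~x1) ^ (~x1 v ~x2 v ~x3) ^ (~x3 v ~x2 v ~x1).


Scan each clause for negated literals.
Clause 1: 2 negative; Clause 2: 3 negative; Clause 3: 3 negative.
Total negative literal occurrences = 8.

8


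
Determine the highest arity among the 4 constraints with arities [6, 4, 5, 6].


The arities are: 6, 4, 5, 6.
Scan for the maximum value.
Maximum arity = 6.

6


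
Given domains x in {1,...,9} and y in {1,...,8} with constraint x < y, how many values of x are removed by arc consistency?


For the constraint x < y, x needs a supporting value in y's domain.
x can be at most 7 (one less than y's maximum).
Valid x values from domain: 7 out of 9.
Pruned = 9 - 7 = 2.

2


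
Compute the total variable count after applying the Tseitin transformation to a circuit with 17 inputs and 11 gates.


The Tseitin transformation introduces one auxiliary variable per gate.
Total variables = inputs + gates = 17 + 11 = 28.

28


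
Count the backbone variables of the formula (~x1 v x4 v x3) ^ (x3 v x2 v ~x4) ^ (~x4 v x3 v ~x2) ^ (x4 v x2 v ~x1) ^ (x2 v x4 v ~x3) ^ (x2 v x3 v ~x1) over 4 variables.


Find all satisfying assignments: 8 model(s).
Check which variables have the same value in every model.
No variable is fixed across all models.
Backbone size = 0.

0


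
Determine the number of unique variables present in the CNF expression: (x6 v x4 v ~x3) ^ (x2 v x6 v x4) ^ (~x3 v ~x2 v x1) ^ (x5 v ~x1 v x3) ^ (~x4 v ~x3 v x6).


Identify each distinct variable in the formula.
Variables found: x1, x2, x3, x4, x5, x6.
Total distinct variables = 6.

6


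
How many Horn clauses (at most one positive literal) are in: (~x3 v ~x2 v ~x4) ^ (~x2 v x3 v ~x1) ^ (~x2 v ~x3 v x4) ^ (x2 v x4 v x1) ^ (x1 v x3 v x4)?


A Horn clause has at most one positive literal.
Clause 1: 0 positive lit(s) -> Horn
Clause 2: 1 positive lit(s) -> Horn
Clause 3: 1 positive lit(s) -> Horn
Clause 4: 3 positive lit(s) -> not Horn
Clause 5: 3 positive lit(s) -> not Horn
Total Horn clauses = 3.

3


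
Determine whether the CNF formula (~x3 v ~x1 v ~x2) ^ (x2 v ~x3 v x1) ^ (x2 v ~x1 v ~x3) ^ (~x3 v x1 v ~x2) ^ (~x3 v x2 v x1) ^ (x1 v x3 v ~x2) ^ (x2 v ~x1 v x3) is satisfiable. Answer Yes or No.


Check all 8 possible truth assignments.
Number of satisfying assignments found: 2.
The formula is satisfiable.

Yes


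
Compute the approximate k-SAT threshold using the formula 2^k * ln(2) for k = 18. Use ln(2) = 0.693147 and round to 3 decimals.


Using the asymptotic formula: threshold ~ 2^k * ln(2).
2^18 = 262144.
262144 * 0.693147 = 181704.327.

181704.327


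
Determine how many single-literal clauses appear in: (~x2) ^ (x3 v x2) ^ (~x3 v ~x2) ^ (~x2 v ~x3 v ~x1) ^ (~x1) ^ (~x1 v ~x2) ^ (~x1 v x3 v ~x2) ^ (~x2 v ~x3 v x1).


A unit clause contains exactly one literal.
Unit clauses found: (~x2), (~x1).
Count = 2.

2


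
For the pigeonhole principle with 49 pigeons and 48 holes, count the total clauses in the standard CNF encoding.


The PHP encoding has two parts:
1) At-least-one-hole clauses: 49 (one per pigeon, each with 48 literals).
2) At-most-one-pigeon-per-hole clauses: 48 holes * C(49,2) = 48 * 1176 = 56448.
Total clauses = 49 + 56448 = 56497.

56497


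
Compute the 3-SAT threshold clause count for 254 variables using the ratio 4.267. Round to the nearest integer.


The 3-SAT phase transition occurs at approximately 4.267 clauses per variable.
m = 4.267 * 254 = 1083.818.
Rounded to nearest integer: 1084.

1084


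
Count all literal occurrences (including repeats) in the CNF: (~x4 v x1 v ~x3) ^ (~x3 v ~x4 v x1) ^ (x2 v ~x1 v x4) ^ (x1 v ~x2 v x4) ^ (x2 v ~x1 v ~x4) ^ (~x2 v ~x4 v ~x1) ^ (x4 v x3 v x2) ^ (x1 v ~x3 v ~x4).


Clause lengths: 3, 3, 3, 3, 3, 3, 3, 3.
Sum = 3 + 3 + 3 + 3 + 3 + 3 + 3 + 3 = 24.

24


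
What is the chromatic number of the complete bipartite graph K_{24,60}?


K_{24,60} is bipartite by definition: the two parts are independent sets, with every edge crossing between them.
Color all vertices in one part with color 1 and all vertices in the other part with color 2.
Since the graph has at least one edge, one color does not suffice.
Chromatic number = 2.

2


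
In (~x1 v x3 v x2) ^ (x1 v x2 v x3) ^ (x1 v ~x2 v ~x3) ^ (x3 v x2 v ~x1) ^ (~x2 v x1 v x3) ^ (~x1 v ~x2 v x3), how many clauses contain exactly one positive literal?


A definite clause has exactly one positive literal.
Clause 1: 2 positive -> not definite
Clause 2: 3 positive -> not definite
Clause 3: 1 positive -> definite
Clause 4: 2 positive -> not definite
Clause 5: 2 positive -> not definite
Clause 6: 1 positive -> definite
Definite clause count = 2.

2


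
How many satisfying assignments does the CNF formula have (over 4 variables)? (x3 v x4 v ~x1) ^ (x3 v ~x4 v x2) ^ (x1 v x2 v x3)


Enumerate all 16 truth assignments over 4 variables.
Test each against every clause.
Satisfying assignments found: 11.

11


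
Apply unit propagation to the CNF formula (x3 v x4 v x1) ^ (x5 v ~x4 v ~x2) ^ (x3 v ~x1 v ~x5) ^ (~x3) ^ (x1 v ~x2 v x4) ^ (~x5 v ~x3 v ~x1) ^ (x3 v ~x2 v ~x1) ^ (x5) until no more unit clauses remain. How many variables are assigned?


Unit propagation repeatedly assigns the literal in any unit clause, then simplifies.
Assignments in order: x3 = F, x5 = T, x1 = F, x4 = T.
No further unit clauses remain.
Total variables assigned = 4.

4


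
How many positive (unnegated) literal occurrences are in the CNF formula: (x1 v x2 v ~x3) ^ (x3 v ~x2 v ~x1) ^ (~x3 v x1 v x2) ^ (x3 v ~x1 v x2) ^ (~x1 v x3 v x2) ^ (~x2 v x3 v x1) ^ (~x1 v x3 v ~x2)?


Scan each clause for unnegated literals.
Clause 1: 2 positive; Clause 2: 1 positive; Clause 3: 2 positive; Clause 4: 2 positive; Clause 5: 2 positive; Clause 6: 2 positive; Clause 7: 1 positive.
Total positive literal occurrences = 12.

12


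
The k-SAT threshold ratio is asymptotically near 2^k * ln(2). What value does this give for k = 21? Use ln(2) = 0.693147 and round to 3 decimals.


Using the asymptotic formula: threshold ~ 2^k * ln(2).
2^21 = 2097152.
2097152 * 0.693147 = 1453634.617.

1453634.617


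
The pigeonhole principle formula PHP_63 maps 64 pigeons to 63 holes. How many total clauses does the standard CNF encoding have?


The PHP encoding has two parts:
1) At-least-one-hole clauses: 64 (one per pigeon, each with 63 literals).
2) At-most-one-pigeon-per-hole clauses: 63 holes * C(64,2) = 63 * 2016 = 127008.
Total clauses = 64 + 127008 = 127072.

127072


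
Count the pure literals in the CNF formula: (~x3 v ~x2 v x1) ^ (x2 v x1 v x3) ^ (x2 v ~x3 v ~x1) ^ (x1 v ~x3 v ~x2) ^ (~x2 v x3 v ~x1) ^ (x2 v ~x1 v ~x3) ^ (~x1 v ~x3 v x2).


A pure literal appears in only one polarity across all clauses.
No pure literals found.
Count = 0.

0


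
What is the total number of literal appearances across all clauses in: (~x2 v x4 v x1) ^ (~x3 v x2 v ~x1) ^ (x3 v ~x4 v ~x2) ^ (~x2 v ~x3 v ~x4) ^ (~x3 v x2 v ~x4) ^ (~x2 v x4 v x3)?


Clause lengths: 3, 3, 3, 3, 3, 3.
Sum = 3 + 3 + 3 + 3 + 3 + 3 = 18.

18


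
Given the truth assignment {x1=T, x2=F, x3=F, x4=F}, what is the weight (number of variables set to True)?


The weight is the number of variables assigned True.
True variables: x1.
Weight = 1.

1


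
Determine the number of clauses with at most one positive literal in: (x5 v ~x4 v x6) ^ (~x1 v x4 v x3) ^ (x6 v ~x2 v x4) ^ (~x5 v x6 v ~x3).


A Horn clause has at most one positive literal.
Clause 1: 2 positive lit(s) -> not Horn
Clause 2: 2 positive lit(s) -> not Horn
Clause 3: 2 positive lit(s) -> not Horn
Clause 4: 1 positive lit(s) -> Horn
Total Horn clauses = 1.

1


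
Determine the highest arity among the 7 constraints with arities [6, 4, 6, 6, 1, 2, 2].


The arities are: 6, 4, 6, 6, 1, 2, 2.
Scan for the maximum value.
Maximum arity = 6.

6


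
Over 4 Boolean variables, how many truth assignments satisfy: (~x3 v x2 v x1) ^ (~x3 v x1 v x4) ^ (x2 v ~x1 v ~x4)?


Enumerate all 16 truth assignments over 4 variables.
Test each against every clause.
Satisfying assignments found: 11.

11


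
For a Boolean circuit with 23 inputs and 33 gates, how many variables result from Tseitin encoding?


The Tseitin transformation introduces one auxiliary variable per gate.
Total variables = inputs + gates = 23 + 33 = 56.

56


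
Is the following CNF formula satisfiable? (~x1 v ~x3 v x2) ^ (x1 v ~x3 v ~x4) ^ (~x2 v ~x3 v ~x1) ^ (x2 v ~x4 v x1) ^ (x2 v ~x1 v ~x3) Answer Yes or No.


Check all 16 possible truth assignments.
Number of satisfying assignments found: 9.
The formula is satisfiable.

Yes


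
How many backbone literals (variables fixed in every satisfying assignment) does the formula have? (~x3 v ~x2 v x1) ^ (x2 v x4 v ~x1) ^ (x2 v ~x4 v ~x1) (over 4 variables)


Find all satisfying assignments: 10 model(s).
Check which variables have the same value in every model.
No variable is fixed across all models.
Backbone size = 0.

0


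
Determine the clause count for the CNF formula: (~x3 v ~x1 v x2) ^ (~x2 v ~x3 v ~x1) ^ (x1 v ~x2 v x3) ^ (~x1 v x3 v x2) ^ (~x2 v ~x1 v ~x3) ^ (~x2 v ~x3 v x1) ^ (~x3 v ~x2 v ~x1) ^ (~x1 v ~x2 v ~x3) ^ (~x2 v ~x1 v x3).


Each group enclosed in parentheses joined by ^ is one clause.
Counting the conjuncts: 9 clauses.

9


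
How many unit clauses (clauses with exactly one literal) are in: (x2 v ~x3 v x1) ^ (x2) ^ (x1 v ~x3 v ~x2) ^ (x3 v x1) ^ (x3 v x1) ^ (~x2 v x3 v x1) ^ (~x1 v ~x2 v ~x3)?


A unit clause contains exactly one literal.
Unit clauses found: (x2).
Count = 1.

1


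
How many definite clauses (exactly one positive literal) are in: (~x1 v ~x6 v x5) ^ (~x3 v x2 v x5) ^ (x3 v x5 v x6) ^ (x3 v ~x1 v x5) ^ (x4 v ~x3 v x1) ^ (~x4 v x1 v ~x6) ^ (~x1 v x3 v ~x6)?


A definite clause has exactly one positive literal.
Clause 1: 1 positive -> definite
Clause 2: 2 positive -> not definite
Clause 3: 3 positive -> not definite
Clause 4: 2 positive -> not definite
Clause 5: 2 positive -> not definite
Clause 6: 1 positive -> definite
Clause 7: 1 positive -> definite
Definite clause count = 3.

3


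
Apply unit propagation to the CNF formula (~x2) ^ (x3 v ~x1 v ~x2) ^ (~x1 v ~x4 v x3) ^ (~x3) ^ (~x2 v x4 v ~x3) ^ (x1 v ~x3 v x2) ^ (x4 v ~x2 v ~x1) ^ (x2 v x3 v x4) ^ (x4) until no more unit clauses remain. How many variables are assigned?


Unit propagation repeatedly assigns the literal in any unit clause, then simplifies.
Assignments in order: x2 = F, x3 = F, x4 = T, x1 = F.
No further unit clauses remain.
Total variables assigned = 4.

4


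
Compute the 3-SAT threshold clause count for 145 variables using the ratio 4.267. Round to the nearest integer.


The 3-SAT phase transition occurs at approximately 4.267 clauses per variable.
m = 4.267 * 145 = 618.715.
Rounded to nearest integer: 619.

619


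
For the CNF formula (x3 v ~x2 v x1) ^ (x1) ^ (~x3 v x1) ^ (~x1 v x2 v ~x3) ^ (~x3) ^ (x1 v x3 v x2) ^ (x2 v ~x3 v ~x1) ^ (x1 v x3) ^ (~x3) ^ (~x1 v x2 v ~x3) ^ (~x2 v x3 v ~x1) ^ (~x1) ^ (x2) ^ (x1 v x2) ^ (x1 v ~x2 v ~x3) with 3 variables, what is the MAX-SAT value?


Enumerate all 8 truth assignments.
For each, count how many of the 15 clauses are satisfied.
The formula is not fully satisfiable, so the maximum is below 15.
Maximum simultaneously satisfiable clauses = 13.

13


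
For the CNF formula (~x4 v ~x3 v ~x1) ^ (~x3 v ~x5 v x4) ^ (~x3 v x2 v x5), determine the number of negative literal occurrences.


Scan each clause for negated literals.
Clause 1: 3 negative; Clause 2: 2 negative; Clause 3: 1 negative.
Total negative literal occurrences = 6.

6


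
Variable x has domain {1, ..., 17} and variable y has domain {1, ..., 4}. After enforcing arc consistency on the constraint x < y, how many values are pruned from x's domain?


For the constraint x < y, x needs a supporting value in y's domain.
x can be at most 3 (one less than y's maximum).
Valid x values from domain: 3 out of 17.
Pruned = 17 - 3 = 14.

14


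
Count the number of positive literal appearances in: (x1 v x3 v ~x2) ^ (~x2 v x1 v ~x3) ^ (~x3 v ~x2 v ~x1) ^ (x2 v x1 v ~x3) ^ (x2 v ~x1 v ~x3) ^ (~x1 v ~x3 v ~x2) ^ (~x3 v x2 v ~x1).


Scan each clause for unnegated literals.
Clause 1: 2 positive; Clause 2: 1 positive; Clause 3: 0 positive; Clause 4: 2 positive; Clause 5: 1 positive; Clause 6: 0 positive; Clause 7: 1 positive.
Total positive literal occurrences = 7.

7


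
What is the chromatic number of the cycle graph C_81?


An odd cycle cannot be 2-colored: alternating two colors around the cycle returns to the start with a conflict.
Since 81 is odd, three colors are required (and three suffice).
Chromatic number = 3.

3


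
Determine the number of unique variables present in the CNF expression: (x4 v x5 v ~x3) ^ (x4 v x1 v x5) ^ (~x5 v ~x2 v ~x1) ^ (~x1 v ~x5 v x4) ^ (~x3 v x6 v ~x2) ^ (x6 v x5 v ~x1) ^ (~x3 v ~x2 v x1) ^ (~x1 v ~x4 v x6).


Identify each distinct variable in the formula.
Variables found: x1, x2, x3, x4, x5, x6.
Total distinct variables = 6.

6


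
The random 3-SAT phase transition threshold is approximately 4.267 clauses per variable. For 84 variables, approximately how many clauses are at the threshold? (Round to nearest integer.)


The 3-SAT phase transition occurs at approximately 4.267 clauses per variable.
m = 4.267 * 84 = 358.428.
Rounded to nearest integer: 358.

358


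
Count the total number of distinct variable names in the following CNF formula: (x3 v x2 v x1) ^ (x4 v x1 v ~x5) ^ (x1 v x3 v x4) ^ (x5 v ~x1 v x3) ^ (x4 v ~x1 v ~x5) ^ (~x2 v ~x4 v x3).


Identify each distinct variable in the formula.
Variables found: x1, x2, x3, x4, x5.
Total distinct variables = 5.

5


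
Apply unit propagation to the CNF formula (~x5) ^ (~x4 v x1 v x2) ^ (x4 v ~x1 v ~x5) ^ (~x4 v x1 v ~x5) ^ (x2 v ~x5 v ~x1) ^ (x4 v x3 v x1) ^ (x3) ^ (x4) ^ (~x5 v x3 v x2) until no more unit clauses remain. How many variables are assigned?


Unit propagation repeatedly assigns the literal in any unit clause, then simplifies.
Assignments in order: x5 = F, x3 = T, x4 = T.
No further unit clauses remain.
Total variables assigned = 3.

3


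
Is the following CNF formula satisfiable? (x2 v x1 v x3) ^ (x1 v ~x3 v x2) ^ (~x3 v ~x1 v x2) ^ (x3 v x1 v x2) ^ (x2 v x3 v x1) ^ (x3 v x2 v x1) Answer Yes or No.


Check all 8 possible truth assignments.
Number of satisfying assignments found: 5.
The formula is satisfiable.

Yes


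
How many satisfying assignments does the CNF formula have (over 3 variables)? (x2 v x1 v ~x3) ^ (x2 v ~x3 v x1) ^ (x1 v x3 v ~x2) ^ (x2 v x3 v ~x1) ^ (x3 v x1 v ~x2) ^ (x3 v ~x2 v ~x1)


Enumerate all 8 truth assignments over 3 variables.
Test each against every clause.
Satisfying assignments found: 4.

4


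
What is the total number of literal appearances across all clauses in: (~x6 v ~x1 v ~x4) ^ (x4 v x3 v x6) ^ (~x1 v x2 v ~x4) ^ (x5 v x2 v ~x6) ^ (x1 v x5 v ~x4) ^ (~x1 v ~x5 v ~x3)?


Clause lengths: 3, 3, 3, 3, 3, 3.
Sum = 3 + 3 + 3 + 3 + 3 + 3 = 18.

18


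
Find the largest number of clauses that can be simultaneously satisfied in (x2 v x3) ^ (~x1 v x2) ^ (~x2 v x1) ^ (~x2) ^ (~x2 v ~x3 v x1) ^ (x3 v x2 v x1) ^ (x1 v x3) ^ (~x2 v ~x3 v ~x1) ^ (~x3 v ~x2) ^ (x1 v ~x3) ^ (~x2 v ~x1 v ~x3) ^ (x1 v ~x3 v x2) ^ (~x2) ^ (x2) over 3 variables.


Enumerate all 8 truth assignments.
For each, count how many of the 14 clauses are satisfied.
The formula is not fully satisfiable, so the maximum is below 14.
Maximum simultaneously satisfiable clauses = 12.

12


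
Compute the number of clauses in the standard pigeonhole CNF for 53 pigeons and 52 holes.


The PHP encoding has two parts:
1) At-least-one-hole clauses: 53 (one per pigeon, each with 52 literals).
2) At-most-one-pigeon-per-hole clauses: 52 holes * C(53,2) = 52 * 1378 = 71656.
Total clauses = 53 + 71656 = 71709.

71709


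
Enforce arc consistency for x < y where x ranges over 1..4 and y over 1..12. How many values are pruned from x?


For the constraint x < y, x needs a supporting value in y's domain.
x can be at most 11 (one less than y's maximum).
Valid x values from domain: 4 out of 4.
Pruned = 4 - 4 = 0.

0


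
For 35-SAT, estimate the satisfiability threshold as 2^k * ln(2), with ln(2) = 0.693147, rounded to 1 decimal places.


Using the asymptotic formula: threshold ~ 2^k * ln(2).
2^35 = 34359738368.
34359738368 * 0.693147 = 23816349570.6.

23816349570.6


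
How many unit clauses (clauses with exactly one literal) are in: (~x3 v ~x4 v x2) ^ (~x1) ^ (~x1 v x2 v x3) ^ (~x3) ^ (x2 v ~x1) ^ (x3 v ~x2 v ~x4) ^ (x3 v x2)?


A unit clause contains exactly one literal.
Unit clauses found: (~x1), (~x3).
Count = 2.

2


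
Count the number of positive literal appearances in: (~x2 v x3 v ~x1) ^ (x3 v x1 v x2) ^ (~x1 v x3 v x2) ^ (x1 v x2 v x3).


Scan each clause for unnegated literals.
Clause 1: 1 positive; Clause 2: 3 positive; Clause 3: 2 positive; Clause 4: 3 positive.
Total positive literal occurrences = 9.

9


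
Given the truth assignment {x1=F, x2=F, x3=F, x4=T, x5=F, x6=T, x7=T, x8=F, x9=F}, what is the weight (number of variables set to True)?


The weight is the number of variables assigned True.
True variables: x4, x6, x7.
Weight = 3.

3


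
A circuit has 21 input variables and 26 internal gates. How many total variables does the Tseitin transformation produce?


The Tseitin transformation introduces one auxiliary variable per gate.
Total variables = inputs + gates = 21 + 26 = 47.

47


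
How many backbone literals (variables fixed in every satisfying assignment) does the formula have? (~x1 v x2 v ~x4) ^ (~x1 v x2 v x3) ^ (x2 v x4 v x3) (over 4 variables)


Find all satisfying assignments: 12 model(s).
Check which variables have the same value in every model.
No variable is fixed across all models.
Backbone size = 0.

0


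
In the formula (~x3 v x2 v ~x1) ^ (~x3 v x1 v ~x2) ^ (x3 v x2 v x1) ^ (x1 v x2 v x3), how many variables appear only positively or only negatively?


A pure literal appears in only one polarity across all clauses.
No pure literals found.
Count = 0.

0


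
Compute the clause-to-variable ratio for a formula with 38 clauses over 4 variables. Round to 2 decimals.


Clause-to-variable ratio = clauses / variables.
38 / 4 = 9.5.

9.5


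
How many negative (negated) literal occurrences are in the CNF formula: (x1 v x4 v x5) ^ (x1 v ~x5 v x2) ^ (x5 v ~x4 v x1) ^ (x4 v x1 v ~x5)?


Scan each clause for negated literals.
Clause 1: 0 negative; Clause 2: 1 negative; Clause 3: 1 negative; Clause 4: 1 negative.
Total negative literal occurrences = 3.

3


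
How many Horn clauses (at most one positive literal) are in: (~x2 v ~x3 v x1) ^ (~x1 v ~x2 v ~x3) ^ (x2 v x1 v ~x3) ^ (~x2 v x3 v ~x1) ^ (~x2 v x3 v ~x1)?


A Horn clause has at most one positive literal.
Clause 1: 1 positive lit(s) -> Horn
Clause 2: 0 positive lit(s) -> Horn
Clause 3: 2 positive lit(s) -> not Horn
Clause 4: 1 positive lit(s) -> Horn
Clause 5: 1 positive lit(s) -> Horn
Total Horn clauses = 4.

4


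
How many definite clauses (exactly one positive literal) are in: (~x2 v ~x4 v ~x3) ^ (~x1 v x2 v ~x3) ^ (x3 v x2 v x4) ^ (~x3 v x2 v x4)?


A definite clause has exactly one positive literal.
Clause 1: 0 positive -> not definite
Clause 2: 1 positive -> definite
Clause 3: 3 positive -> not definite
Clause 4: 2 positive -> not definite
Definite clause count = 1.

1


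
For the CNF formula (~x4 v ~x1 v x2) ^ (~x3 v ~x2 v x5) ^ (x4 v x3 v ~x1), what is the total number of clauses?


Each group enclosed in parentheses joined by ^ is one clause.
Counting the conjuncts: 3 clauses.

3


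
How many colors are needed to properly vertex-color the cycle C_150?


A cycle on an even number of vertices is bipartite: alternate two colors around the cycle.
Since 150 is even, two colors suffice, and at least two are needed because the graph has edges.
Chromatic number = 2.

2


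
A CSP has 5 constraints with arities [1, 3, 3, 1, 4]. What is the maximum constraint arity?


The arities are: 1, 3, 3, 1, 4.
Scan for the maximum value.
Maximum arity = 4.

4


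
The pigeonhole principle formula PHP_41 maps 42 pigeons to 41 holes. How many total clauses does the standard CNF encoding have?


The PHP encoding has two parts:
1) At-least-one-hole clauses: 42 (one per pigeon, each with 41 literals).
2) At-most-one-pigeon-per-hole clauses: 41 holes * C(42,2) = 41 * 861 = 35301.
Total clauses = 42 + 35301 = 35343.

35343


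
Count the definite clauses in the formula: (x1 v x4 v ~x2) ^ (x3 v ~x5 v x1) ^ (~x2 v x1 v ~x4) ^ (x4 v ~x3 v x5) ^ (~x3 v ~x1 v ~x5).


A definite clause has exactly one positive literal.
Clause 1: 2 positive -> not definite
Clause 2: 2 positive -> not definite
Clause 3: 1 positive -> definite
Clause 4: 2 positive -> not definite
Clause 5: 0 positive -> not definite
Definite clause count = 1.

1


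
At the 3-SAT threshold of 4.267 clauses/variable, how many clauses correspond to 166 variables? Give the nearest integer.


The 3-SAT phase transition occurs at approximately 4.267 clauses per variable.
m = 4.267 * 166 = 708.322.
Rounded to nearest integer: 708.

708


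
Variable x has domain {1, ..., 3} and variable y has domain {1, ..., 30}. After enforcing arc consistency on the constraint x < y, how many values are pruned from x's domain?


For the constraint x < y, x needs a supporting value in y's domain.
x can be at most 29 (one less than y's maximum).
Valid x values from domain: 3 out of 3.
Pruned = 3 - 3 = 0.

0


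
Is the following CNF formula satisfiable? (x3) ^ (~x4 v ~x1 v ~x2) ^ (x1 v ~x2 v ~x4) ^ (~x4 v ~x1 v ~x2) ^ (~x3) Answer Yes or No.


Check all 16 possible truth assignments.
Number of satisfying assignments found: 0.
The formula is unsatisfiable.

No


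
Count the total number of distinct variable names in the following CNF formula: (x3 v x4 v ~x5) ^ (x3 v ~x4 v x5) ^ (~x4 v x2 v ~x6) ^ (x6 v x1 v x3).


Identify each distinct variable in the formula.
Variables found: x1, x2, x3, x4, x5, x6.
Total distinct variables = 6.

6


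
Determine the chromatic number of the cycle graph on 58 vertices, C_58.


A cycle on an even number of vertices is bipartite: alternate two colors around the cycle.
Since 58 is even, two colors suffice, and at least two are needed because the graph has edges.
Chromatic number = 2.

2


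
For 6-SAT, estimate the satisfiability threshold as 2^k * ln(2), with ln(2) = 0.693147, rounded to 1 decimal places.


Using the asymptotic formula: threshold ~ 2^k * ln(2).
2^6 = 64.
64 * 0.693147 = 44.4.

44.4


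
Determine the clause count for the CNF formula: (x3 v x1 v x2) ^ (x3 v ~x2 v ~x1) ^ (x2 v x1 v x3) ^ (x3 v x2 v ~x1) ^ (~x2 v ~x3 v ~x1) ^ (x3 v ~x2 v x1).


Each group enclosed in parentheses joined by ^ is one clause.
Counting the conjuncts: 6 clauses.

6


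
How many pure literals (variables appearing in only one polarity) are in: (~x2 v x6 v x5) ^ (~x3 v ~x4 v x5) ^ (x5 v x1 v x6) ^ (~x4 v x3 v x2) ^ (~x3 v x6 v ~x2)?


A pure literal appears in only one polarity across all clauses.
Pure literals: x1 (positive only), x4 (negative only), x5 (positive only), x6 (positive only).
Count = 4.

4


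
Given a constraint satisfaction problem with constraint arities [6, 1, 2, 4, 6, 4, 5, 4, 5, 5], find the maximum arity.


The arities are: 6, 1, 2, 4, 6, 4, 5, 4, 5, 5.
Scan for the maximum value.
Maximum arity = 6.

6


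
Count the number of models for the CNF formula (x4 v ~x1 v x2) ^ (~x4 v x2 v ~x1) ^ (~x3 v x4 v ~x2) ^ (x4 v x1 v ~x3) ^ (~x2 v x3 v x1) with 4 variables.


Enumerate all 16 truth assignments over 4 variables.
Test each against every clause.
Satisfying assignments found: 7.

7


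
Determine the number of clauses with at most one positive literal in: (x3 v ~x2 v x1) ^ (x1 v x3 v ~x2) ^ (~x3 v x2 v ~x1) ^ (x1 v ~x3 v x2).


A Horn clause has at most one positive literal.
Clause 1: 2 positive lit(s) -> not Horn
Clause 2: 2 positive lit(s) -> not Horn
Clause 3: 1 positive lit(s) -> Horn
Clause 4: 2 positive lit(s) -> not Horn
Total Horn clauses = 1.

1


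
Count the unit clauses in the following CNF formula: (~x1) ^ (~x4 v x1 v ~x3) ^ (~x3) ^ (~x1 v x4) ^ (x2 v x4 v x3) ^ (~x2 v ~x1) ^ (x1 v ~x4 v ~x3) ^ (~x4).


A unit clause contains exactly one literal.
Unit clauses found: (~x1), (~x3), (~x4).
Count = 3.

3


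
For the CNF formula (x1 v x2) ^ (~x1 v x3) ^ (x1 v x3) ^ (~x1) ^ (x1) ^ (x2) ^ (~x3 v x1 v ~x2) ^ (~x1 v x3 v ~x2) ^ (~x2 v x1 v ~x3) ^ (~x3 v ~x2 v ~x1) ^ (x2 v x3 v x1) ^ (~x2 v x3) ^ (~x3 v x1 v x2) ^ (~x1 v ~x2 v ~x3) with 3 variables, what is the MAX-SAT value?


Enumerate all 8 truth assignments.
For each, count how many of the 14 clauses are satisfied.
The formula is not fully satisfiable, so the maximum is below 14.
Maximum simultaneously satisfiable clauses = 12.

12


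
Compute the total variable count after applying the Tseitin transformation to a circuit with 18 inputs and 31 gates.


The Tseitin transformation introduces one auxiliary variable per gate.
Total variables = inputs + gates = 18 + 31 = 49.

49


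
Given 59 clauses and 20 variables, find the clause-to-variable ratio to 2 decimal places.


Clause-to-variable ratio = clauses / variables.
59 / 20 = 2.95.

2.95


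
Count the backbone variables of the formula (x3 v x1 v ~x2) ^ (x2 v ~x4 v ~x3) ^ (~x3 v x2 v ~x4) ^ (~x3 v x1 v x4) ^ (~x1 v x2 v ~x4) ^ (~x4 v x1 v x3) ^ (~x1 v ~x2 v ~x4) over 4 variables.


Find all satisfying assignments: 6 model(s).
Check which variables have the same value in every model.
No variable is fixed across all models.
Backbone size = 0.

0


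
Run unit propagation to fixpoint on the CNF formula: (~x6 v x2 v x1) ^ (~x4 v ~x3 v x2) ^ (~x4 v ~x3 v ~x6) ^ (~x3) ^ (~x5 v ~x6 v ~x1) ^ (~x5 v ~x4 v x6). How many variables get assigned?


Unit propagation repeatedly assigns the literal in any unit clause, then simplifies.
Assignments in order: x3 = F.
No further unit clauses remain.
Total variables assigned = 1.

1


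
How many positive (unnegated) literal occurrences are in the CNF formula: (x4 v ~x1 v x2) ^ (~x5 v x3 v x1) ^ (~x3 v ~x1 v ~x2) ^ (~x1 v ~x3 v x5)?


Scan each clause for unnegated literals.
Clause 1: 2 positive; Clause 2: 2 positive; Clause 3: 0 positive; Clause 4: 1 positive.
Total positive literal occurrences = 5.

5


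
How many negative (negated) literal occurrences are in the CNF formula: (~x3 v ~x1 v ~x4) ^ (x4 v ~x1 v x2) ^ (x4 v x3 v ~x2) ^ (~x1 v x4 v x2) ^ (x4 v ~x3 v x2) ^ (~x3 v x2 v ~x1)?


Scan each clause for negated literals.
Clause 1: 3 negative; Clause 2: 1 negative; Clause 3: 1 negative; Clause 4: 1 negative; Clause 5: 1 negative; Clause 6: 2 negative.
Total negative literal occurrences = 9.

9


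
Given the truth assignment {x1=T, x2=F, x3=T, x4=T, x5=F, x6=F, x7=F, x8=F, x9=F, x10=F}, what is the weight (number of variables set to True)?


The weight is the number of variables assigned True.
True variables: x1, x3, x4.
Weight = 3.

3


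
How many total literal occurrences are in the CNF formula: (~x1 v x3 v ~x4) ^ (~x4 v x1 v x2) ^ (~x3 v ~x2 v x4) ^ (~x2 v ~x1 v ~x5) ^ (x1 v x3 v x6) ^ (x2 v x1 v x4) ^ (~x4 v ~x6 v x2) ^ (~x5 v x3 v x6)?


Clause lengths: 3, 3, 3, 3, 3, 3, 3, 3.
Sum = 3 + 3 + 3 + 3 + 3 + 3 + 3 + 3 = 24.

24


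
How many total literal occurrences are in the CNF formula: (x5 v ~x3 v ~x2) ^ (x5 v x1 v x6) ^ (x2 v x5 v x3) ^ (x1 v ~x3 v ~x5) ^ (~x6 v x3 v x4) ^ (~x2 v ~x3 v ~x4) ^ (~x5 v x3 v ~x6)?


Clause lengths: 3, 3, 3, 3, 3, 3, 3.
Sum = 3 + 3 + 3 + 3 + 3 + 3 + 3 = 21.

21


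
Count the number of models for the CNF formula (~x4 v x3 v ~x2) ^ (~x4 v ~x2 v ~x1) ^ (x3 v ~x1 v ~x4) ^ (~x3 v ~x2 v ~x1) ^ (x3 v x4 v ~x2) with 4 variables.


Enumerate all 16 truth assignments over 4 variables.
Test each against every clause.
Satisfying assignments found: 9.

9


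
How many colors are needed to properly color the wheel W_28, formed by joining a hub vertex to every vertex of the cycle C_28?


W_28 consists of the cycle C_28 together with a hub vertex adjacent to every cycle vertex.
The cycle C_28 needs 2 colors (even cycle -> 2).
The hub is adjacent to every cycle vertex, so it must receive a new color distinct from all of them.
Chromatic number = 2 + 1 = 3.

3
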